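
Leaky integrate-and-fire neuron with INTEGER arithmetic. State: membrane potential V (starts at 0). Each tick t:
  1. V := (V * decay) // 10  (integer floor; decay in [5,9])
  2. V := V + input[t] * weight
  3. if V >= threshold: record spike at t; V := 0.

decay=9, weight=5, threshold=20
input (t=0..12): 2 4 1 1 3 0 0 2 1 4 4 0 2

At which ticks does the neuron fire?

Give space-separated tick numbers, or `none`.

Answer: 1 4 9 10

Derivation:
t=0: input=2 -> V=10
t=1: input=4 -> V=0 FIRE
t=2: input=1 -> V=5
t=3: input=1 -> V=9
t=4: input=3 -> V=0 FIRE
t=5: input=0 -> V=0
t=6: input=0 -> V=0
t=7: input=2 -> V=10
t=8: input=1 -> V=14
t=9: input=4 -> V=0 FIRE
t=10: input=4 -> V=0 FIRE
t=11: input=0 -> V=0
t=12: input=2 -> V=10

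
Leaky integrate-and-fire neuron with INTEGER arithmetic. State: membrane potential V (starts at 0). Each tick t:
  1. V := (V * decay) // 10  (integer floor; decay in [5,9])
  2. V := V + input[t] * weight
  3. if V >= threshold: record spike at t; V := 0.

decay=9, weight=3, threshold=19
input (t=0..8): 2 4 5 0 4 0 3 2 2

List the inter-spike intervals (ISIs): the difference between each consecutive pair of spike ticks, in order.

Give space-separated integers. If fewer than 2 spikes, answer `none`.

Answer: 5

Derivation:
t=0: input=2 -> V=6
t=1: input=4 -> V=17
t=2: input=5 -> V=0 FIRE
t=3: input=0 -> V=0
t=4: input=4 -> V=12
t=5: input=0 -> V=10
t=6: input=3 -> V=18
t=7: input=2 -> V=0 FIRE
t=8: input=2 -> V=6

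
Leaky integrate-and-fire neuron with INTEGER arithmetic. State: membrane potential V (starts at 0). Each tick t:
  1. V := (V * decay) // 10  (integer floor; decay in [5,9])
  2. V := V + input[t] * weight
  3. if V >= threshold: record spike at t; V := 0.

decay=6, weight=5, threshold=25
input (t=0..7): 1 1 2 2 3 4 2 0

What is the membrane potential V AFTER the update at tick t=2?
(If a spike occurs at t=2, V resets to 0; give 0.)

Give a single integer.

t=0: input=1 -> V=5
t=1: input=1 -> V=8
t=2: input=2 -> V=14
t=3: input=2 -> V=18
t=4: input=3 -> V=0 FIRE
t=5: input=4 -> V=20
t=6: input=2 -> V=22
t=7: input=0 -> V=13

Answer: 14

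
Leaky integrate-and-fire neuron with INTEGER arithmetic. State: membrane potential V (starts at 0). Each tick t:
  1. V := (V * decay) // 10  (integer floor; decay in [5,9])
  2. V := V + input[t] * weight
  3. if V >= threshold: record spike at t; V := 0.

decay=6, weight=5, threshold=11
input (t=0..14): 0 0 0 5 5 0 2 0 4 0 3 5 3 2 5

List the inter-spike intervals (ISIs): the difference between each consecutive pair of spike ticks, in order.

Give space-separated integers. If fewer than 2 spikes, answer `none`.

t=0: input=0 -> V=0
t=1: input=0 -> V=0
t=2: input=0 -> V=0
t=3: input=5 -> V=0 FIRE
t=4: input=5 -> V=0 FIRE
t=5: input=0 -> V=0
t=6: input=2 -> V=10
t=7: input=0 -> V=6
t=8: input=4 -> V=0 FIRE
t=9: input=0 -> V=0
t=10: input=3 -> V=0 FIRE
t=11: input=5 -> V=0 FIRE
t=12: input=3 -> V=0 FIRE
t=13: input=2 -> V=10
t=14: input=5 -> V=0 FIRE

Answer: 1 4 2 1 1 2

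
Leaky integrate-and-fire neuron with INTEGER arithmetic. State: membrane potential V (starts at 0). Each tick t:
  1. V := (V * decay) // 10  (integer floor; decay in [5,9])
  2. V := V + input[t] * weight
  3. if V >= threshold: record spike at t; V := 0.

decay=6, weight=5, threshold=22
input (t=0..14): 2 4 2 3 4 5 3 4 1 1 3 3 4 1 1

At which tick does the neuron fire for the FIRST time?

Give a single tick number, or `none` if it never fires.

Answer: 1

Derivation:
t=0: input=2 -> V=10
t=1: input=4 -> V=0 FIRE
t=2: input=2 -> V=10
t=3: input=3 -> V=21
t=4: input=4 -> V=0 FIRE
t=5: input=5 -> V=0 FIRE
t=6: input=3 -> V=15
t=7: input=4 -> V=0 FIRE
t=8: input=1 -> V=5
t=9: input=1 -> V=8
t=10: input=3 -> V=19
t=11: input=3 -> V=0 FIRE
t=12: input=4 -> V=20
t=13: input=1 -> V=17
t=14: input=1 -> V=15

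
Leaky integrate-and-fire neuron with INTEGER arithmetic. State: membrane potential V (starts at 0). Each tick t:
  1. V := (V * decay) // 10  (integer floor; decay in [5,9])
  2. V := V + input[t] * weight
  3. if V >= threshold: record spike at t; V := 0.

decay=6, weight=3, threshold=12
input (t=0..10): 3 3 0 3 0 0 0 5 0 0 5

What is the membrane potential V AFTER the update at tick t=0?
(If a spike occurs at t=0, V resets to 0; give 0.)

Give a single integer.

t=0: input=3 -> V=9
t=1: input=3 -> V=0 FIRE
t=2: input=0 -> V=0
t=3: input=3 -> V=9
t=4: input=0 -> V=5
t=5: input=0 -> V=3
t=6: input=0 -> V=1
t=7: input=5 -> V=0 FIRE
t=8: input=0 -> V=0
t=9: input=0 -> V=0
t=10: input=5 -> V=0 FIRE

Answer: 9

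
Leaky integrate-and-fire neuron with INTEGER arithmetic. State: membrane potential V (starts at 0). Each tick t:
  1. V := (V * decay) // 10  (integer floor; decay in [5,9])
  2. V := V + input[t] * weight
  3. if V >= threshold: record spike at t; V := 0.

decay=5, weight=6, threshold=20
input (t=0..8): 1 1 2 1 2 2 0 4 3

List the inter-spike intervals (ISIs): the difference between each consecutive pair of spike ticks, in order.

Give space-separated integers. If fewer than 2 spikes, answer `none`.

Answer: 2

Derivation:
t=0: input=1 -> V=6
t=1: input=1 -> V=9
t=2: input=2 -> V=16
t=3: input=1 -> V=14
t=4: input=2 -> V=19
t=5: input=2 -> V=0 FIRE
t=6: input=0 -> V=0
t=7: input=4 -> V=0 FIRE
t=8: input=3 -> V=18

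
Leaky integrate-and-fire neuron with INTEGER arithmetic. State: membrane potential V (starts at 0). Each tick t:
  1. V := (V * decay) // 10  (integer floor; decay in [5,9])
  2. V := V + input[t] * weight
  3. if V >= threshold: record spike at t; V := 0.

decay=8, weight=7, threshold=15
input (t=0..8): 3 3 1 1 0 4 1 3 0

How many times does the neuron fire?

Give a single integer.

t=0: input=3 -> V=0 FIRE
t=1: input=3 -> V=0 FIRE
t=2: input=1 -> V=7
t=3: input=1 -> V=12
t=4: input=0 -> V=9
t=5: input=4 -> V=0 FIRE
t=6: input=1 -> V=7
t=7: input=3 -> V=0 FIRE
t=8: input=0 -> V=0

Answer: 4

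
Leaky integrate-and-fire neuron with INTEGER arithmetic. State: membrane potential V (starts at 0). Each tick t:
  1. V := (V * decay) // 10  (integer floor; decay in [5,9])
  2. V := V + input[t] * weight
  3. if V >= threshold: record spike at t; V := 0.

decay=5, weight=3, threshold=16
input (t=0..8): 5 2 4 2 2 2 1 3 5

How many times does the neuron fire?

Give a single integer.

t=0: input=5 -> V=15
t=1: input=2 -> V=13
t=2: input=4 -> V=0 FIRE
t=3: input=2 -> V=6
t=4: input=2 -> V=9
t=5: input=2 -> V=10
t=6: input=1 -> V=8
t=7: input=3 -> V=13
t=8: input=5 -> V=0 FIRE

Answer: 2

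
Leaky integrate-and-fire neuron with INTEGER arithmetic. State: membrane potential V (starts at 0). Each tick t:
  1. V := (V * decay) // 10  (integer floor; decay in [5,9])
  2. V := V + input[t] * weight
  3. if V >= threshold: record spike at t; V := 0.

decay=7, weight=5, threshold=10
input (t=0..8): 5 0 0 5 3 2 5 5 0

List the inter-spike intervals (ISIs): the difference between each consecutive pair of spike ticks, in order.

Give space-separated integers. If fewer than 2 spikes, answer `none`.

Answer: 3 1 1 1 1

Derivation:
t=0: input=5 -> V=0 FIRE
t=1: input=0 -> V=0
t=2: input=0 -> V=0
t=3: input=5 -> V=0 FIRE
t=4: input=3 -> V=0 FIRE
t=5: input=2 -> V=0 FIRE
t=6: input=5 -> V=0 FIRE
t=7: input=5 -> V=0 FIRE
t=8: input=0 -> V=0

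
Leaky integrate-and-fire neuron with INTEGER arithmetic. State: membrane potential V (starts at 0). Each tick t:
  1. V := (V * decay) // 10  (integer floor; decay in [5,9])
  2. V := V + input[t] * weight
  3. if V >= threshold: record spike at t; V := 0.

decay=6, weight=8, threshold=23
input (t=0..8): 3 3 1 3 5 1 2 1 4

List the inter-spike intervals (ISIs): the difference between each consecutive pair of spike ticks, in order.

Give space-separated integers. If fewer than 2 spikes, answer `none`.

Answer: 1 2 1 4

Derivation:
t=0: input=3 -> V=0 FIRE
t=1: input=3 -> V=0 FIRE
t=2: input=1 -> V=8
t=3: input=3 -> V=0 FIRE
t=4: input=5 -> V=0 FIRE
t=5: input=1 -> V=8
t=6: input=2 -> V=20
t=7: input=1 -> V=20
t=8: input=4 -> V=0 FIRE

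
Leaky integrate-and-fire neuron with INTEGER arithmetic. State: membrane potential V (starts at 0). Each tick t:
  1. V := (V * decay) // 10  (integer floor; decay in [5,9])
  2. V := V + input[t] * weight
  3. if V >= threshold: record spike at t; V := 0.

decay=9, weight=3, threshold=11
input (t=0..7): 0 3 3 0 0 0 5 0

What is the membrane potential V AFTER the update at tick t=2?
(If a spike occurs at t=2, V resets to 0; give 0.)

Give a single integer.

t=0: input=0 -> V=0
t=1: input=3 -> V=9
t=2: input=3 -> V=0 FIRE
t=3: input=0 -> V=0
t=4: input=0 -> V=0
t=5: input=0 -> V=0
t=6: input=5 -> V=0 FIRE
t=7: input=0 -> V=0

Answer: 0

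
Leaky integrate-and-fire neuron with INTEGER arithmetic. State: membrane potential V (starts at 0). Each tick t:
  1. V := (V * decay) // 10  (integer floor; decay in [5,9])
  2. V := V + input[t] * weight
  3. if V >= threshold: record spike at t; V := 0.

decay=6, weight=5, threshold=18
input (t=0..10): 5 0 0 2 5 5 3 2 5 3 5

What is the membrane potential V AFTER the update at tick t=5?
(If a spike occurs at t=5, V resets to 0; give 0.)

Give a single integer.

t=0: input=5 -> V=0 FIRE
t=1: input=0 -> V=0
t=2: input=0 -> V=0
t=3: input=2 -> V=10
t=4: input=5 -> V=0 FIRE
t=5: input=5 -> V=0 FIRE
t=6: input=3 -> V=15
t=7: input=2 -> V=0 FIRE
t=8: input=5 -> V=0 FIRE
t=9: input=3 -> V=15
t=10: input=5 -> V=0 FIRE

Answer: 0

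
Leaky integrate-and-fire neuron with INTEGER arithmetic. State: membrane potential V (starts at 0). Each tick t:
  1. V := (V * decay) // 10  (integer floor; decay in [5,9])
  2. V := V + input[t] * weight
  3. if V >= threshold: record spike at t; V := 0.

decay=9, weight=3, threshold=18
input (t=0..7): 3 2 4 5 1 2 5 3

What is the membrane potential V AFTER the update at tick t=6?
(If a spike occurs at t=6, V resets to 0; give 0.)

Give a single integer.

Answer: 15

Derivation:
t=0: input=3 -> V=9
t=1: input=2 -> V=14
t=2: input=4 -> V=0 FIRE
t=3: input=5 -> V=15
t=4: input=1 -> V=16
t=5: input=2 -> V=0 FIRE
t=6: input=5 -> V=15
t=7: input=3 -> V=0 FIRE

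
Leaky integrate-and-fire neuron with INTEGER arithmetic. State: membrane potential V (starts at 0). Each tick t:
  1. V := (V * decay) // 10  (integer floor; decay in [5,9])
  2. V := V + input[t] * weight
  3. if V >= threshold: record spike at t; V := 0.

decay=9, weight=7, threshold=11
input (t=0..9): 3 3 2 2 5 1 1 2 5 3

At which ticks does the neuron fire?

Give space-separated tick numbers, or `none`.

Answer: 0 1 2 3 4 6 7 8 9

Derivation:
t=0: input=3 -> V=0 FIRE
t=1: input=3 -> V=0 FIRE
t=2: input=2 -> V=0 FIRE
t=3: input=2 -> V=0 FIRE
t=4: input=5 -> V=0 FIRE
t=5: input=1 -> V=7
t=6: input=1 -> V=0 FIRE
t=7: input=2 -> V=0 FIRE
t=8: input=5 -> V=0 FIRE
t=9: input=3 -> V=0 FIRE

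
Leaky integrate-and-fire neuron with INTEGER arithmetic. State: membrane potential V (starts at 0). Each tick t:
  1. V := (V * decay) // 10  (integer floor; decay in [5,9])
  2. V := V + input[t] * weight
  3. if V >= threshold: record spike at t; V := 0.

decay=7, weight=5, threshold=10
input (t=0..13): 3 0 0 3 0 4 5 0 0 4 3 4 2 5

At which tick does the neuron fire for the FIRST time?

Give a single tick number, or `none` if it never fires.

t=0: input=3 -> V=0 FIRE
t=1: input=0 -> V=0
t=2: input=0 -> V=0
t=3: input=3 -> V=0 FIRE
t=4: input=0 -> V=0
t=5: input=4 -> V=0 FIRE
t=6: input=5 -> V=0 FIRE
t=7: input=0 -> V=0
t=8: input=0 -> V=0
t=9: input=4 -> V=0 FIRE
t=10: input=3 -> V=0 FIRE
t=11: input=4 -> V=0 FIRE
t=12: input=2 -> V=0 FIRE
t=13: input=5 -> V=0 FIRE

Answer: 0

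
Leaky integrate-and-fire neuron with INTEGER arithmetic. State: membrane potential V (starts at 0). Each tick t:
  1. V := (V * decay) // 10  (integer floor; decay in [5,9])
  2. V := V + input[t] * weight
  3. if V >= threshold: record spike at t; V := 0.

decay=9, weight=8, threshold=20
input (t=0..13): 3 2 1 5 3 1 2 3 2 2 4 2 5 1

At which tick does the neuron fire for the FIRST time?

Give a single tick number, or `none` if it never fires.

Answer: 0

Derivation:
t=0: input=3 -> V=0 FIRE
t=1: input=2 -> V=16
t=2: input=1 -> V=0 FIRE
t=3: input=5 -> V=0 FIRE
t=4: input=3 -> V=0 FIRE
t=5: input=1 -> V=8
t=6: input=2 -> V=0 FIRE
t=7: input=3 -> V=0 FIRE
t=8: input=2 -> V=16
t=9: input=2 -> V=0 FIRE
t=10: input=4 -> V=0 FIRE
t=11: input=2 -> V=16
t=12: input=5 -> V=0 FIRE
t=13: input=1 -> V=8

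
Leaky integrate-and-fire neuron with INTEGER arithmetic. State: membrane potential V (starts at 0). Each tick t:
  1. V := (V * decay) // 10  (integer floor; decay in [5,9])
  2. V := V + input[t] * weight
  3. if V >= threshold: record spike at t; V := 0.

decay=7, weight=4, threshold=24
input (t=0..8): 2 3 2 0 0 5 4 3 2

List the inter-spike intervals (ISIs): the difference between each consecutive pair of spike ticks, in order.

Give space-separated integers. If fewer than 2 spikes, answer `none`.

Answer: 3

Derivation:
t=0: input=2 -> V=8
t=1: input=3 -> V=17
t=2: input=2 -> V=19
t=3: input=0 -> V=13
t=4: input=0 -> V=9
t=5: input=5 -> V=0 FIRE
t=6: input=4 -> V=16
t=7: input=3 -> V=23
t=8: input=2 -> V=0 FIRE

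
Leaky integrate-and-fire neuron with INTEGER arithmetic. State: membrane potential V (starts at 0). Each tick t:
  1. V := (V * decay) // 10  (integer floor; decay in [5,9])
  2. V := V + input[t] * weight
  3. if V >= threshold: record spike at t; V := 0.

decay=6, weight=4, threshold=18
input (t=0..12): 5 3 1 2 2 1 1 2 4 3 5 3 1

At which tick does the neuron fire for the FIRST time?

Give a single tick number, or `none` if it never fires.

Answer: 0

Derivation:
t=0: input=5 -> V=0 FIRE
t=1: input=3 -> V=12
t=2: input=1 -> V=11
t=3: input=2 -> V=14
t=4: input=2 -> V=16
t=5: input=1 -> V=13
t=6: input=1 -> V=11
t=7: input=2 -> V=14
t=8: input=4 -> V=0 FIRE
t=9: input=3 -> V=12
t=10: input=5 -> V=0 FIRE
t=11: input=3 -> V=12
t=12: input=1 -> V=11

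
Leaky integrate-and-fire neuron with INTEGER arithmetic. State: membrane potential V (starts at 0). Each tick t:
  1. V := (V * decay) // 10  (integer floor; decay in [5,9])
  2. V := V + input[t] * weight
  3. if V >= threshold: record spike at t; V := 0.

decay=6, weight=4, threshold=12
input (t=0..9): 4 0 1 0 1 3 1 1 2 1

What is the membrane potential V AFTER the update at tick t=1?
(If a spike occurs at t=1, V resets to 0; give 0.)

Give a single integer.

Answer: 0

Derivation:
t=0: input=4 -> V=0 FIRE
t=1: input=0 -> V=0
t=2: input=1 -> V=4
t=3: input=0 -> V=2
t=4: input=1 -> V=5
t=5: input=3 -> V=0 FIRE
t=6: input=1 -> V=4
t=7: input=1 -> V=6
t=8: input=2 -> V=11
t=9: input=1 -> V=10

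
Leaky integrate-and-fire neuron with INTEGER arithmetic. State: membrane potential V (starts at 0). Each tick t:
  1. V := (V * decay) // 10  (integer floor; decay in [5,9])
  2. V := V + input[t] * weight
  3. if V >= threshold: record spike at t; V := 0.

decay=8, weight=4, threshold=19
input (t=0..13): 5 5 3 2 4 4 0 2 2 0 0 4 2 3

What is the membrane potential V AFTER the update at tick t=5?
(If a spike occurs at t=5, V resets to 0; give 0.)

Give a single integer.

t=0: input=5 -> V=0 FIRE
t=1: input=5 -> V=0 FIRE
t=2: input=3 -> V=12
t=3: input=2 -> V=17
t=4: input=4 -> V=0 FIRE
t=5: input=4 -> V=16
t=6: input=0 -> V=12
t=7: input=2 -> V=17
t=8: input=2 -> V=0 FIRE
t=9: input=0 -> V=0
t=10: input=0 -> V=0
t=11: input=4 -> V=16
t=12: input=2 -> V=0 FIRE
t=13: input=3 -> V=12

Answer: 16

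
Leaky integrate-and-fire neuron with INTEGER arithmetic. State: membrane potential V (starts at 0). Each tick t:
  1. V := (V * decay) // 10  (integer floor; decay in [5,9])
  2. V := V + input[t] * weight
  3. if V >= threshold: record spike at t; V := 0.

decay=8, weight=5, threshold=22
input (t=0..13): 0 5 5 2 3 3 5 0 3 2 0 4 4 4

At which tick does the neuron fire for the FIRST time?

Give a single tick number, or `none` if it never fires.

t=0: input=0 -> V=0
t=1: input=5 -> V=0 FIRE
t=2: input=5 -> V=0 FIRE
t=3: input=2 -> V=10
t=4: input=3 -> V=0 FIRE
t=5: input=3 -> V=15
t=6: input=5 -> V=0 FIRE
t=7: input=0 -> V=0
t=8: input=3 -> V=15
t=9: input=2 -> V=0 FIRE
t=10: input=0 -> V=0
t=11: input=4 -> V=20
t=12: input=4 -> V=0 FIRE
t=13: input=4 -> V=20

Answer: 1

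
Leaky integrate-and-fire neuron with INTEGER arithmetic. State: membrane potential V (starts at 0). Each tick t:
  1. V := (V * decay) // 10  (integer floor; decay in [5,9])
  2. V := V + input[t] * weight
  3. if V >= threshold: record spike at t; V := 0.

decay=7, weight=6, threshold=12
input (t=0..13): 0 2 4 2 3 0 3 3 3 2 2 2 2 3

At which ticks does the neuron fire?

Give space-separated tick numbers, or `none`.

t=0: input=0 -> V=0
t=1: input=2 -> V=0 FIRE
t=2: input=4 -> V=0 FIRE
t=3: input=2 -> V=0 FIRE
t=4: input=3 -> V=0 FIRE
t=5: input=0 -> V=0
t=6: input=3 -> V=0 FIRE
t=7: input=3 -> V=0 FIRE
t=8: input=3 -> V=0 FIRE
t=9: input=2 -> V=0 FIRE
t=10: input=2 -> V=0 FIRE
t=11: input=2 -> V=0 FIRE
t=12: input=2 -> V=0 FIRE
t=13: input=3 -> V=0 FIRE

Answer: 1 2 3 4 6 7 8 9 10 11 12 13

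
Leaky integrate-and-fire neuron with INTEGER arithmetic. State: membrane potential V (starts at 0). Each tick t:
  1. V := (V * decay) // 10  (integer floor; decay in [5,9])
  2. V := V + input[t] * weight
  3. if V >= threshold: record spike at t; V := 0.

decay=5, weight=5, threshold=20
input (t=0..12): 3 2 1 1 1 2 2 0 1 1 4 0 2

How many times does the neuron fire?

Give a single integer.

t=0: input=3 -> V=15
t=1: input=2 -> V=17
t=2: input=1 -> V=13
t=3: input=1 -> V=11
t=4: input=1 -> V=10
t=5: input=2 -> V=15
t=6: input=2 -> V=17
t=7: input=0 -> V=8
t=8: input=1 -> V=9
t=9: input=1 -> V=9
t=10: input=4 -> V=0 FIRE
t=11: input=0 -> V=0
t=12: input=2 -> V=10

Answer: 1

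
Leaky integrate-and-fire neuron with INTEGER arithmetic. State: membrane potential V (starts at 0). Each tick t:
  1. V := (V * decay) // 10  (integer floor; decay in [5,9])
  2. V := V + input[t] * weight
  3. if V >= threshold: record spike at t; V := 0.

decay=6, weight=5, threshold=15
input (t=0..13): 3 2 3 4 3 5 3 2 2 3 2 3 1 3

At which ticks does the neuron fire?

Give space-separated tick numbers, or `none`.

Answer: 0 2 3 4 5 6 8 9 11 13

Derivation:
t=0: input=3 -> V=0 FIRE
t=1: input=2 -> V=10
t=2: input=3 -> V=0 FIRE
t=3: input=4 -> V=0 FIRE
t=4: input=3 -> V=0 FIRE
t=5: input=5 -> V=0 FIRE
t=6: input=3 -> V=0 FIRE
t=7: input=2 -> V=10
t=8: input=2 -> V=0 FIRE
t=9: input=3 -> V=0 FIRE
t=10: input=2 -> V=10
t=11: input=3 -> V=0 FIRE
t=12: input=1 -> V=5
t=13: input=3 -> V=0 FIRE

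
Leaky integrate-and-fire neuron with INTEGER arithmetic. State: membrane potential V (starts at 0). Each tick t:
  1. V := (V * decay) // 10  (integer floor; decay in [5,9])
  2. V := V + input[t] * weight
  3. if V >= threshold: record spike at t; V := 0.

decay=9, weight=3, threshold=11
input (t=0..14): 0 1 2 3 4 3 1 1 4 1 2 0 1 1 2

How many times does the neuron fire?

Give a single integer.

Answer: 5

Derivation:
t=0: input=0 -> V=0
t=1: input=1 -> V=3
t=2: input=2 -> V=8
t=3: input=3 -> V=0 FIRE
t=4: input=4 -> V=0 FIRE
t=5: input=3 -> V=9
t=6: input=1 -> V=0 FIRE
t=7: input=1 -> V=3
t=8: input=4 -> V=0 FIRE
t=9: input=1 -> V=3
t=10: input=2 -> V=8
t=11: input=0 -> V=7
t=12: input=1 -> V=9
t=13: input=1 -> V=0 FIRE
t=14: input=2 -> V=6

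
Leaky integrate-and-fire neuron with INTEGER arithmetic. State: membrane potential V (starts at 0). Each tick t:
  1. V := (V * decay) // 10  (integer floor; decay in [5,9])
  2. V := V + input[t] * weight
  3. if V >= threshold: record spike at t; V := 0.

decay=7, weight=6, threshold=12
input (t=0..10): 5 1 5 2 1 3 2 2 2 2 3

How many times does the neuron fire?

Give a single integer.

Answer: 9

Derivation:
t=0: input=5 -> V=0 FIRE
t=1: input=1 -> V=6
t=2: input=5 -> V=0 FIRE
t=3: input=2 -> V=0 FIRE
t=4: input=1 -> V=6
t=5: input=3 -> V=0 FIRE
t=6: input=2 -> V=0 FIRE
t=7: input=2 -> V=0 FIRE
t=8: input=2 -> V=0 FIRE
t=9: input=2 -> V=0 FIRE
t=10: input=3 -> V=0 FIRE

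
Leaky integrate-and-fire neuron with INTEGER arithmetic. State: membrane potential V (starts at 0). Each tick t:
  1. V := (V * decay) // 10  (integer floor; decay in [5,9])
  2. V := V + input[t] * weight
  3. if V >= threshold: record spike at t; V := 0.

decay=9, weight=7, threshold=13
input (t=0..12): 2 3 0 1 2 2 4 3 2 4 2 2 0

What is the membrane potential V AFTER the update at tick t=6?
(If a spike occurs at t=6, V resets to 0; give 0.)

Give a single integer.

t=0: input=2 -> V=0 FIRE
t=1: input=3 -> V=0 FIRE
t=2: input=0 -> V=0
t=3: input=1 -> V=7
t=4: input=2 -> V=0 FIRE
t=5: input=2 -> V=0 FIRE
t=6: input=4 -> V=0 FIRE
t=7: input=3 -> V=0 FIRE
t=8: input=2 -> V=0 FIRE
t=9: input=4 -> V=0 FIRE
t=10: input=2 -> V=0 FIRE
t=11: input=2 -> V=0 FIRE
t=12: input=0 -> V=0

Answer: 0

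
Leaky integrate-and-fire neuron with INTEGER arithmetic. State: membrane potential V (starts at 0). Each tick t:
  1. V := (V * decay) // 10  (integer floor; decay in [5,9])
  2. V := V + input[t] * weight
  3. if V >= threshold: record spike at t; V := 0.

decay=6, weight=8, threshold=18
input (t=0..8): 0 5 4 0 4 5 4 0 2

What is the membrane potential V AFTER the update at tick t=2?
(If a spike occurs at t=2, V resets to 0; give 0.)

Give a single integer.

t=0: input=0 -> V=0
t=1: input=5 -> V=0 FIRE
t=2: input=4 -> V=0 FIRE
t=3: input=0 -> V=0
t=4: input=4 -> V=0 FIRE
t=5: input=5 -> V=0 FIRE
t=6: input=4 -> V=0 FIRE
t=7: input=0 -> V=0
t=8: input=2 -> V=16

Answer: 0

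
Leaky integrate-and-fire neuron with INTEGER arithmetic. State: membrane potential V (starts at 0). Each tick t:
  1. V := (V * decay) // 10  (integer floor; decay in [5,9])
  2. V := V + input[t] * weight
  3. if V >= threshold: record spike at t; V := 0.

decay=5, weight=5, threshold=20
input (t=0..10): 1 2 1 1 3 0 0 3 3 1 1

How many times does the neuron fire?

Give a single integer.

Answer: 2

Derivation:
t=0: input=1 -> V=5
t=1: input=2 -> V=12
t=2: input=1 -> V=11
t=3: input=1 -> V=10
t=4: input=3 -> V=0 FIRE
t=5: input=0 -> V=0
t=6: input=0 -> V=0
t=7: input=3 -> V=15
t=8: input=3 -> V=0 FIRE
t=9: input=1 -> V=5
t=10: input=1 -> V=7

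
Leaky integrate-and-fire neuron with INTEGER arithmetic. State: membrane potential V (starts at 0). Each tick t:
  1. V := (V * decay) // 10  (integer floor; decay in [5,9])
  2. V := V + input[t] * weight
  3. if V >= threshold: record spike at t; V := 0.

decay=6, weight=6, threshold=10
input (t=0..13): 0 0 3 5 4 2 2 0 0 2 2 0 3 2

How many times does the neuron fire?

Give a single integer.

Answer: 9

Derivation:
t=0: input=0 -> V=0
t=1: input=0 -> V=0
t=2: input=3 -> V=0 FIRE
t=3: input=5 -> V=0 FIRE
t=4: input=4 -> V=0 FIRE
t=5: input=2 -> V=0 FIRE
t=6: input=2 -> V=0 FIRE
t=7: input=0 -> V=0
t=8: input=0 -> V=0
t=9: input=2 -> V=0 FIRE
t=10: input=2 -> V=0 FIRE
t=11: input=0 -> V=0
t=12: input=3 -> V=0 FIRE
t=13: input=2 -> V=0 FIRE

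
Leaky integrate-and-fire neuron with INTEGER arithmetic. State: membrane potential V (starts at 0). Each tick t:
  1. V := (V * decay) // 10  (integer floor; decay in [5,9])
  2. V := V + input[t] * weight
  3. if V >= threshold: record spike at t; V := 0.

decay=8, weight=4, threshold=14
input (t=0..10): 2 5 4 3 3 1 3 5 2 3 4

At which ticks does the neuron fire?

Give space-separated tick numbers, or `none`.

Answer: 1 2 4 6 7 9 10

Derivation:
t=0: input=2 -> V=8
t=1: input=5 -> V=0 FIRE
t=2: input=4 -> V=0 FIRE
t=3: input=3 -> V=12
t=4: input=3 -> V=0 FIRE
t=5: input=1 -> V=4
t=6: input=3 -> V=0 FIRE
t=7: input=5 -> V=0 FIRE
t=8: input=2 -> V=8
t=9: input=3 -> V=0 FIRE
t=10: input=4 -> V=0 FIRE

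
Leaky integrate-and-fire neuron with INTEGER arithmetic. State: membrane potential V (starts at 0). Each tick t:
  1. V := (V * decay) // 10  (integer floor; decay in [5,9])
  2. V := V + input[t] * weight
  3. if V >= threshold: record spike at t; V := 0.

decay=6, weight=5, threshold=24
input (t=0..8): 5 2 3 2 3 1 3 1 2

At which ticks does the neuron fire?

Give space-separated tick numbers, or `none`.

Answer: 0 4

Derivation:
t=0: input=5 -> V=0 FIRE
t=1: input=2 -> V=10
t=2: input=3 -> V=21
t=3: input=2 -> V=22
t=4: input=3 -> V=0 FIRE
t=5: input=1 -> V=5
t=6: input=3 -> V=18
t=7: input=1 -> V=15
t=8: input=2 -> V=19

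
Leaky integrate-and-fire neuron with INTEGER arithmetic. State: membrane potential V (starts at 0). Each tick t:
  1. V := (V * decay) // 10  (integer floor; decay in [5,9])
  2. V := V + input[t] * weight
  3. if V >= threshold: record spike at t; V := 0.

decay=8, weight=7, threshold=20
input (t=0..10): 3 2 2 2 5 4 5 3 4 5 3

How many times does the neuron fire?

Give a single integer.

t=0: input=3 -> V=0 FIRE
t=1: input=2 -> V=14
t=2: input=2 -> V=0 FIRE
t=3: input=2 -> V=14
t=4: input=5 -> V=0 FIRE
t=5: input=4 -> V=0 FIRE
t=6: input=5 -> V=0 FIRE
t=7: input=3 -> V=0 FIRE
t=8: input=4 -> V=0 FIRE
t=9: input=5 -> V=0 FIRE
t=10: input=3 -> V=0 FIRE

Answer: 9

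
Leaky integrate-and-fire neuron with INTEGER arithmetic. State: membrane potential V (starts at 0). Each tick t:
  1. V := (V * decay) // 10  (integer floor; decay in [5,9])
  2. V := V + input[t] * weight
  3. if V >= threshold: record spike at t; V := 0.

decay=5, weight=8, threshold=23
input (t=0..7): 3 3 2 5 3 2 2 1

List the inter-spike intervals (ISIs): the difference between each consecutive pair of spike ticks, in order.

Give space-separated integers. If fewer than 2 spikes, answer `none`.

Answer: 1 2 1 2

Derivation:
t=0: input=3 -> V=0 FIRE
t=1: input=3 -> V=0 FIRE
t=2: input=2 -> V=16
t=3: input=5 -> V=0 FIRE
t=4: input=3 -> V=0 FIRE
t=5: input=2 -> V=16
t=6: input=2 -> V=0 FIRE
t=7: input=1 -> V=8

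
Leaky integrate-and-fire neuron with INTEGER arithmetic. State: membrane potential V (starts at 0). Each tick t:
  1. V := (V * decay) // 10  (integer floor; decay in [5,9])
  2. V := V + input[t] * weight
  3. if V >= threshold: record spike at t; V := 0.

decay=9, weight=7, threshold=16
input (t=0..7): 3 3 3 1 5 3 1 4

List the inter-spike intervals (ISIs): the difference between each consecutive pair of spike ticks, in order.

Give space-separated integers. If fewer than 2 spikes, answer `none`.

Answer: 1 1 2 1 2

Derivation:
t=0: input=3 -> V=0 FIRE
t=1: input=3 -> V=0 FIRE
t=2: input=3 -> V=0 FIRE
t=3: input=1 -> V=7
t=4: input=5 -> V=0 FIRE
t=5: input=3 -> V=0 FIRE
t=6: input=1 -> V=7
t=7: input=4 -> V=0 FIRE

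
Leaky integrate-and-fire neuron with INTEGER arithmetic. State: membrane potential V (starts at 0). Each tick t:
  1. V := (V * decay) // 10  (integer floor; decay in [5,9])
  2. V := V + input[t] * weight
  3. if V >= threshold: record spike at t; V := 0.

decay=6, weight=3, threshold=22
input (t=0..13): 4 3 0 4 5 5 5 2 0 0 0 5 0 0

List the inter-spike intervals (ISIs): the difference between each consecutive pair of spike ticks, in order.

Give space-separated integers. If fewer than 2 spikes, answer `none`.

Answer: 2

Derivation:
t=0: input=4 -> V=12
t=1: input=3 -> V=16
t=2: input=0 -> V=9
t=3: input=4 -> V=17
t=4: input=5 -> V=0 FIRE
t=5: input=5 -> V=15
t=6: input=5 -> V=0 FIRE
t=7: input=2 -> V=6
t=8: input=0 -> V=3
t=9: input=0 -> V=1
t=10: input=0 -> V=0
t=11: input=5 -> V=15
t=12: input=0 -> V=9
t=13: input=0 -> V=5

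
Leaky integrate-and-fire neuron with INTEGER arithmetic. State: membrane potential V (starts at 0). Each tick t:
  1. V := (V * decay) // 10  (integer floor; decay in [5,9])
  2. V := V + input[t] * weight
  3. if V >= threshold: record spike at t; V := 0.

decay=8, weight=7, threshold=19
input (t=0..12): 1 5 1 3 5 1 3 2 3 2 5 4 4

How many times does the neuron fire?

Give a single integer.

t=0: input=1 -> V=7
t=1: input=5 -> V=0 FIRE
t=2: input=1 -> V=7
t=3: input=3 -> V=0 FIRE
t=4: input=5 -> V=0 FIRE
t=5: input=1 -> V=7
t=6: input=3 -> V=0 FIRE
t=7: input=2 -> V=14
t=8: input=3 -> V=0 FIRE
t=9: input=2 -> V=14
t=10: input=5 -> V=0 FIRE
t=11: input=4 -> V=0 FIRE
t=12: input=4 -> V=0 FIRE

Answer: 8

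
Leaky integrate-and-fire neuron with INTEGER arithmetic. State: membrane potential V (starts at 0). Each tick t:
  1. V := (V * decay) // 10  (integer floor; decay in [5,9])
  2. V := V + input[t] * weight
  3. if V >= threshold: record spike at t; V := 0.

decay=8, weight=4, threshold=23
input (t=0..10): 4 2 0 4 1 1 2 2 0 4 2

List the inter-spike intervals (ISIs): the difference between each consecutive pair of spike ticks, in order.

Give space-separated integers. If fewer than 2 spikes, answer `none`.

Answer: 6

Derivation:
t=0: input=4 -> V=16
t=1: input=2 -> V=20
t=2: input=0 -> V=16
t=3: input=4 -> V=0 FIRE
t=4: input=1 -> V=4
t=5: input=1 -> V=7
t=6: input=2 -> V=13
t=7: input=2 -> V=18
t=8: input=0 -> V=14
t=9: input=4 -> V=0 FIRE
t=10: input=2 -> V=8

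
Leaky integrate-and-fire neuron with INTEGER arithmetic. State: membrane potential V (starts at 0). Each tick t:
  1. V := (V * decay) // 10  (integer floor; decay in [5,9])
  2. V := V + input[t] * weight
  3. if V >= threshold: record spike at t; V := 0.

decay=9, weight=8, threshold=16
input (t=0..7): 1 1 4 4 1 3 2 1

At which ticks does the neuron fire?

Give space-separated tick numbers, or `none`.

Answer: 2 3 5 6

Derivation:
t=0: input=1 -> V=8
t=1: input=1 -> V=15
t=2: input=4 -> V=0 FIRE
t=3: input=4 -> V=0 FIRE
t=4: input=1 -> V=8
t=5: input=3 -> V=0 FIRE
t=6: input=2 -> V=0 FIRE
t=7: input=1 -> V=8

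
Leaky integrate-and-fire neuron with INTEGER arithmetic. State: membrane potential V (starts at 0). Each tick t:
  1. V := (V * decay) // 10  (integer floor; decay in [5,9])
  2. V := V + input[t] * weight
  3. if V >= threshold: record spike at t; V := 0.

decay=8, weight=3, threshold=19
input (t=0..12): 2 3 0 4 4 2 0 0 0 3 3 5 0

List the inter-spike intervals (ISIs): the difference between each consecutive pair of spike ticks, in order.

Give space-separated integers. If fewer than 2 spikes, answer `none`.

Answer: 7

Derivation:
t=0: input=2 -> V=6
t=1: input=3 -> V=13
t=2: input=0 -> V=10
t=3: input=4 -> V=0 FIRE
t=4: input=4 -> V=12
t=5: input=2 -> V=15
t=6: input=0 -> V=12
t=7: input=0 -> V=9
t=8: input=0 -> V=7
t=9: input=3 -> V=14
t=10: input=3 -> V=0 FIRE
t=11: input=5 -> V=15
t=12: input=0 -> V=12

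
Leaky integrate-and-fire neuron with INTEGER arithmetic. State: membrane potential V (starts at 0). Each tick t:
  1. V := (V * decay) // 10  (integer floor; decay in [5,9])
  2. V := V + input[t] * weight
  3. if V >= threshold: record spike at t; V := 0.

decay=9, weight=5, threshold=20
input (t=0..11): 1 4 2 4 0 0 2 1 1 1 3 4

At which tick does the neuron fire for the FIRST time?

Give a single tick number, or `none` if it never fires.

t=0: input=1 -> V=5
t=1: input=4 -> V=0 FIRE
t=2: input=2 -> V=10
t=3: input=4 -> V=0 FIRE
t=4: input=0 -> V=0
t=5: input=0 -> V=0
t=6: input=2 -> V=10
t=7: input=1 -> V=14
t=8: input=1 -> V=17
t=9: input=1 -> V=0 FIRE
t=10: input=3 -> V=15
t=11: input=4 -> V=0 FIRE

Answer: 1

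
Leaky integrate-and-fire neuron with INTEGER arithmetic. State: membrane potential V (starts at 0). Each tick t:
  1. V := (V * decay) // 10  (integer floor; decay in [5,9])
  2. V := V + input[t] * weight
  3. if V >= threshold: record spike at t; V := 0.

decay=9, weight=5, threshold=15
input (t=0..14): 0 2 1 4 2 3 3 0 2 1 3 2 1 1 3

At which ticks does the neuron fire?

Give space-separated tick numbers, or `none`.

t=0: input=0 -> V=0
t=1: input=2 -> V=10
t=2: input=1 -> V=14
t=3: input=4 -> V=0 FIRE
t=4: input=2 -> V=10
t=5: input=3 -> V=0 FIRE
t=6: input=3 -> V=0 FIRE
t=7: input=0 -> V=0
t=8: input=2 -> V=10
t=9: input=1 -> V=14
t=10: input=3 -> V=0 FIRE
t=11: input=2 -> V=10
t=12: input=1 -> V=14
t=13: input=1 -> V=0 FIRE
t=14: input=3 -> V=0 FIRE

Answer: 3 5 6 10 13 14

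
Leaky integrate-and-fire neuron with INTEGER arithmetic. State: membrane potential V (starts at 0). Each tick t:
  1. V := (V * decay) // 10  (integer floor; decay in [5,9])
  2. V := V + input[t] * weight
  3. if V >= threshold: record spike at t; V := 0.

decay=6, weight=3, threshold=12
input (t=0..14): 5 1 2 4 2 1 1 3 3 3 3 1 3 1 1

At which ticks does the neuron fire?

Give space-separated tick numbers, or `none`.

Answer: 0 3 7 9 12

Derivation:
t=0: input=5 -> V=0 FIRE
t=1: input=1 -> V=3
t=2: input=2 -> V=7
t=3: input=4 -> V=0 FIRE
t=4: input=2 -> V=6
t=5: input=1 -> V=6
t=6: input=1 -> V=6
t=7: input=3 -> V=0 FIRE
t=8: input=3 -> V=9
t=9: input=3 -> V=0 FIRE
t=10: input=3 -> V=9
t=11: input=1 -> V=8
t=12: input=3 -> V=0 FIRE
t=13: input=1 -> V=3
t=14: input=1 -> V=4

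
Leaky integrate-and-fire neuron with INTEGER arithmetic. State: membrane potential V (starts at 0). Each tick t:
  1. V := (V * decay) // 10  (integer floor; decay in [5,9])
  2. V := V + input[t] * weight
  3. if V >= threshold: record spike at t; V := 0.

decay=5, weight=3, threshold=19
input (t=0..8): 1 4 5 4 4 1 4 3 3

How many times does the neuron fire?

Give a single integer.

Answer: 1

Derivation:
t=0: input=1 -> V=3
t=1: input=4 -> V=13
t=2: input=5 -> V=0 FIRE
t=3: input=4 -> V=12
t=4: input=4 -> V=18
t=5: input=1 -> V=12
t=6: input=4 -> V=18
t=7: input=3 -> V=18
t=8: input=3 -> V=18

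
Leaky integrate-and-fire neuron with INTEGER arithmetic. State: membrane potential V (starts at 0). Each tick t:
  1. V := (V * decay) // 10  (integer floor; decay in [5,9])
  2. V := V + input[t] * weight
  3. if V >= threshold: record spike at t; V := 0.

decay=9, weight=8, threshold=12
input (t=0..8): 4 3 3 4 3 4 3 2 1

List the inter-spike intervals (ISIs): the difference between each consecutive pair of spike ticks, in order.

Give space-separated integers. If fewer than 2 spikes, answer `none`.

Answer: 1 1 1 1 1 1 1

Derivation:
t=0: input=4 -> V=0 FIRE
t=1: input=3 -> V=0 FIRE
t=2: input=3 -> V=0 FIRE
t=3: input=4 -> V=0 FIRE
t=4: input=3 -> V=0 FIRE
t=5: input=4 -> V=0 FIRE
t=6: input=3 -> V=0 FIRE
t=7: input=2 -> V=0 FIRE
t=8: input=1 -> V=8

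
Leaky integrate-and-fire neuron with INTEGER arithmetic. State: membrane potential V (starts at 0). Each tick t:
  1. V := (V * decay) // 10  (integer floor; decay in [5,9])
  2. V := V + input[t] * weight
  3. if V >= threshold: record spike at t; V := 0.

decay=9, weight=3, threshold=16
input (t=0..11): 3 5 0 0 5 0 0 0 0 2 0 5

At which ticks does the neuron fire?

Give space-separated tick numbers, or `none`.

t=0: input=3 -> V=9
t=1: input=5 -> V=0 FIRE
t=2: input=0 -> V=0
t=3: input=0 -> V=0
t=4: input=5 -> V=15
t=5: input=0 -> V=13
t=6: input=0 -> V=11
t=7: input=0 -> V=9
t=8: input=0 -> V=8
t=9: input=2 -> V=13
t=10: input=0 -> V=11
t=11: input=5 -> V=0 FIRE

Answer: 1 11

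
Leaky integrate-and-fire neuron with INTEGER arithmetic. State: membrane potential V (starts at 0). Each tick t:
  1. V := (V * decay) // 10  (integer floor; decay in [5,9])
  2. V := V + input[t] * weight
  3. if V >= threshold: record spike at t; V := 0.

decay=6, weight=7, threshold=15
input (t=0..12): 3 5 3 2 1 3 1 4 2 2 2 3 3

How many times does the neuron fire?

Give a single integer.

Answer: 9

Derivation:
t=0: input=3 -> V=0 FIRE
t=1: input=5 -> V=0 FIRE
t=2: input=3 -> V=0 FIRE
t=3: input=2 -> V=14
t=4: input=1 -> V=0 FIRE
t=5: input=3 -> V=0 FIRE
t=6: input=1 -> V=7
t=7: input=4 -> V=0 FIRE
t=8: input=2 -> V=14
t=9: input=2 -> V=0 FIRE
t=10: input=2 -> V=14
t=11: input=3 -> V=0 FIRE
t=12: input=3 -> V=0 FIRE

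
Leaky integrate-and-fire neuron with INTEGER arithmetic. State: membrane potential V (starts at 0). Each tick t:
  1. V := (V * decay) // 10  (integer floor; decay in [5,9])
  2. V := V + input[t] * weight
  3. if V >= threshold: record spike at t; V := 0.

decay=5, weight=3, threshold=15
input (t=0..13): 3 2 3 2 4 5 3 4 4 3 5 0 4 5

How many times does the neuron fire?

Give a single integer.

Answer: 6

Derivation:
t=0: input=3 -> V=9
t=1: input=2 -> V=10
t=2: input=3 -> V=14
t=3: input=2 -> V=13
t=4: input=4 -> V=0 FIRE
t=5: input=5 -> V=0 FIRE
t=6: input=3 -> V=9
t=7: input=4 -> V=0 FIRE
t=8: input=4 -> V=12
t=9: input=3 -> V=0 FIRE
t=10: input=5 -> V=0 FIRE
t=11: input=0 -> V=0
t=12: input=4 -> V=12
t=13: input=5 -> V=0 FIRE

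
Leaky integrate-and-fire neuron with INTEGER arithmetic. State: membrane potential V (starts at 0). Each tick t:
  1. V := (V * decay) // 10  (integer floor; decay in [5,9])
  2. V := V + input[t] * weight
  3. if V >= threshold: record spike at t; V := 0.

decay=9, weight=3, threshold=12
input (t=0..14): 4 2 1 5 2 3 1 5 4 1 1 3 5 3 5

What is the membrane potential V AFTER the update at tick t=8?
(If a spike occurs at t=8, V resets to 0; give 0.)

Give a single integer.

Answer: 0

Derivation:
t=0: input=4 -> V=0 FIRE
t=1: input=2 -> V=6
t=2: input=1 -> V=8
t=3: input=5 -> V=0 FIRE
t=4: input=2 -> V=6
t=5: input=3 -> V=0 FIRE
t=6: input=1 -> V=3
t=7: input=5 -> V=0 FIRE
t=8: input=4 -> V=0 FIRE
t=9: input=1 -> V=3
t=10: input=1 -> V=5
t=11: input=3 -> V=0 FIRE
t=12: input=5 -> V=0 FIRE
t=13: input=3 -> V=9
t=14: input=5 -> V=0 FIRE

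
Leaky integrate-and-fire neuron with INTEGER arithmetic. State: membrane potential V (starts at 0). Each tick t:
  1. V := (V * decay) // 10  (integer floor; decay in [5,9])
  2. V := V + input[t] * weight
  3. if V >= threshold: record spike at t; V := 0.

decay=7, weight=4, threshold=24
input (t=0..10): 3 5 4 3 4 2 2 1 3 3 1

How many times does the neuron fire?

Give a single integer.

Answer: 3

Derivation:
t=0: input=3 -> V=12
t=1: input=5 -> V=0 FIRE
t=2: input=4 -> V=16
t=3: input=3 -> V=23
t=4: input=4 -> V=0 FIRE
t=5: input=2 -> V=8
t=6: input=2 -> V=13
t=7: input=1 -> V=13
t=8: input=3 -> V=21
t=9: input=3 -> V=0 FIRE
t=10: input=1 -> V=4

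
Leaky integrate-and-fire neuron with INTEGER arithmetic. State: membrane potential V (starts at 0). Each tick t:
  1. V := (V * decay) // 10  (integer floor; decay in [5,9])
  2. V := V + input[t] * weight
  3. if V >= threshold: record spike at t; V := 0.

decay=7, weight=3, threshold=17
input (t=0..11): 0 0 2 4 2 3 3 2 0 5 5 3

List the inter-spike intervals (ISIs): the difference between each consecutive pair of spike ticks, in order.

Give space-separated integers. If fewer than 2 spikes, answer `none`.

t=0: input=0 -> V=0
t=1: input=0 -> V=0
t=2: input=2 -> V=6
t=3: input=4 -> V=16
t=4: input=2 -> V=0 FIRE
t=5: input=3 -> V=9
t=6: input=3 -> V=15
t=7: input=2 -> V=16
t=8: input=0 -> V=11
t=9: input=5 -> V=0 FIRE
t=10: input=5 -> V=15
t=11: input=3 -> V=0 FIRE

Answer: 5 2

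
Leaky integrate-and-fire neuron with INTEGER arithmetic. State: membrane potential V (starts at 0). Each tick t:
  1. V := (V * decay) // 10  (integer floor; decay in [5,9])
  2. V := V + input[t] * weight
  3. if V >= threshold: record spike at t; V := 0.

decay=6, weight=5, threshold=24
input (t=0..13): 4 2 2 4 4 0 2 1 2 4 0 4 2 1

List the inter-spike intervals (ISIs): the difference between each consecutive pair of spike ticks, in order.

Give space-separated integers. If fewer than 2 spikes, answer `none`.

Answer: 6

Derivation:
t=0: input=4 -> V=20
t=1: input=2 -> V=22
t=2: input=2 -> V=23
t=3: input=4 -> V=0 FIRE
t=4: input=4 -> V=20
t=5: input=0 -> V=12
t=6: input=2 -> V=17
t=7: input=1 -> V=15
t=8: input=2 -> V=19
t=9: input=4 -> V=0 FIRE
t=10: input=0 -> V=0
t=11: input=4 -> V=20
t=12: input=2 -> V=22
t=13: input=1 -> V=18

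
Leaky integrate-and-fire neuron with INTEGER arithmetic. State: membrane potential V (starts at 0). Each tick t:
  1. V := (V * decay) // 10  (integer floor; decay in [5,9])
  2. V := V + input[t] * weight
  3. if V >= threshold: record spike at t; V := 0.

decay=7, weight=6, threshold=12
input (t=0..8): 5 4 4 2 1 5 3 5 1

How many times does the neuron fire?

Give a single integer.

Answer: 7

Derivation:
t=0: input=5 -> V=0 FIRE
t=1: input=4 -> V=0 FIRE
t=2: input=4 -> V=0 FIRE
t=3: input=2 -> V=0 FIRE
t=4: input=1 -> V=6
t=5: input=5 -> V=0 FIRE
t=6: input=3 -> V=0 FIRE
t=7: input=5 -> V=0 FIRE
t=8: input=1 -> V=6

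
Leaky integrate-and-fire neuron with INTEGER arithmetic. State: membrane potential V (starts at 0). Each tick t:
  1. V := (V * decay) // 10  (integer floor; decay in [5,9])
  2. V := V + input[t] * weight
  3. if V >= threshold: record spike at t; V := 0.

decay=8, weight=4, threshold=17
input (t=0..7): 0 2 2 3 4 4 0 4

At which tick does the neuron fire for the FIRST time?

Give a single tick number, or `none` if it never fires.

Answer: 3

Derivation:
t=0: input=0 -> V=0
t=1: input=2 -> V=8
t=2: input=2 -> V=14
t=3: input=3 -> V=0 FIRE
t=4: input=4 -> V=16
t=5: input=4 -> V=0 FIRE
t=6: input=0 -> V=0
t=7: input=4 -> V=16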